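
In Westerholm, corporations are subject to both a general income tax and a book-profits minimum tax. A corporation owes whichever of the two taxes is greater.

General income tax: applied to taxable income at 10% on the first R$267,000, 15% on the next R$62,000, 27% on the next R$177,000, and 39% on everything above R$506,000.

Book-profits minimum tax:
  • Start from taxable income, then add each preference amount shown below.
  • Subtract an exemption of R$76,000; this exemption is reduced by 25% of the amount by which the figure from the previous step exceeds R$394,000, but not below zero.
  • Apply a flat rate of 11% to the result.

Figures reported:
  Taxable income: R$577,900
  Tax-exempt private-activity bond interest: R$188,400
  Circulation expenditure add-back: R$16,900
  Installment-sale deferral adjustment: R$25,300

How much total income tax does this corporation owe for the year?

General income tax:
  R$267,000 × 10% = R$26,700
  R$62,000 × 15% = R$9,300
  R$177,000 × 27% = R$47,790
  R$71,900 × 39% = R$28,041
  → R$111,831

Book-profits minimum tax:
  Adjusted income: R$577,900 + R$188,400 + R$16,900 + R$25,300 = R$808,500
  Exemption: 25% × (R$808,500 − R$394,000) = R$103,625 ≥ R$76,000, so the exemption is fully phased out
  Base: R$808,500 − R$0 = R$808,500
  R$808,500 × 11% = R$88,935

R$111,831 > R$88,935, so the general income tax governs.

R$111,831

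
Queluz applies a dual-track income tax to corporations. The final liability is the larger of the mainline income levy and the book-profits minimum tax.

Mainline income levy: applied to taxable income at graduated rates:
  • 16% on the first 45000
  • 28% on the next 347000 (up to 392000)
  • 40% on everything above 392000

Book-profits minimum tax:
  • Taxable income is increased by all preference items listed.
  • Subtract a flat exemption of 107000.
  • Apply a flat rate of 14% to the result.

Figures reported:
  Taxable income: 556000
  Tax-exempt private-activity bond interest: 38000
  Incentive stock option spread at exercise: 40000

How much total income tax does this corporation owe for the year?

169960

Book-profits minimum tax:
  Adjusted income: 556000 + 38000 + 40000 = 634000
  Less exemption 107000 → base 527000
  527000 × 14% = 73780

Mainline income levy:
  45000 × 16% = 7200
  347000 × 28% = 97160
  164000 × 40% = 65600
  → 169960

169960 > 73780, so the mainline income levy governs.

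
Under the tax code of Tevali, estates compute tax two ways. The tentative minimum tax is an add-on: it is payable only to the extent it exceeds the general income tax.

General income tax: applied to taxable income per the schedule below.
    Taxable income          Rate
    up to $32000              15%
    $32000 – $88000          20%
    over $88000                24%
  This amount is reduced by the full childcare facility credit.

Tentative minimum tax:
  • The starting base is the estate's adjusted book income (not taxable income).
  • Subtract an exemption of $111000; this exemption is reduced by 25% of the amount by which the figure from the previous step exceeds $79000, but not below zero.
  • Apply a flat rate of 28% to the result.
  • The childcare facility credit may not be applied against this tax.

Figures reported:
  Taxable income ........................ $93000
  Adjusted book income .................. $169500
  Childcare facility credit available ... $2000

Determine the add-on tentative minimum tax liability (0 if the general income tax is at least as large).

Tentative minimum tax:
  Base (adjusted book income): $169500
  Exemption: $111000 − 25% × ($169500 − $79000) = $111000 − $22625 = $88375
  Base: $169500 − $88375 = $81125
  $81125 × 28% = $22715

General income tax:
  $32000 × 15% = $4800
  $56000 × 20% = $11200
  $5000 × 24% = $1200
  → $17200
  Less childcare facility credit $2000 → $15200

Excess of tentative minimum tax over general income tax: $22715 − $15200 = $7515.

$7515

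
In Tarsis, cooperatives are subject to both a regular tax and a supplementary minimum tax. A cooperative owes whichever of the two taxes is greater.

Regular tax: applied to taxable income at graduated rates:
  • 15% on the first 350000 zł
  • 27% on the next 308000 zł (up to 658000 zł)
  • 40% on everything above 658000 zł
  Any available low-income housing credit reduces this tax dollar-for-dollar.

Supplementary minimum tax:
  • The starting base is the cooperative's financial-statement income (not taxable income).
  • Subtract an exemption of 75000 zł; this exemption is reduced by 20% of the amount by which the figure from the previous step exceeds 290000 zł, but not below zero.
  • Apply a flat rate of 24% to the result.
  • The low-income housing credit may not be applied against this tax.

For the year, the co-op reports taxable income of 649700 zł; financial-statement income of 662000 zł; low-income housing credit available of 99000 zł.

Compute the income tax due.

Regular tax:
  350000 zł × 15% = 52500 zł
  299700 zł × 27% = 80919 zł
  → 133419 zł
  Less low-income housing credit 99000 zł → 34419 zł

Supplementary minimum tax:
  Base (financial-statement income): 662000 zł
  Exemption: 75000 zł − 20% × (662000 zł − 290000 zł) = 75000 zł − 74400 zł = 600 zł
  Base: 662000 zł − 600 zł = 661400 zł
  661400 zł × 24% = 158736 zł

158736 zł > 34419 zł, so the supplementary minimum tax is the binding amount.

158736 zł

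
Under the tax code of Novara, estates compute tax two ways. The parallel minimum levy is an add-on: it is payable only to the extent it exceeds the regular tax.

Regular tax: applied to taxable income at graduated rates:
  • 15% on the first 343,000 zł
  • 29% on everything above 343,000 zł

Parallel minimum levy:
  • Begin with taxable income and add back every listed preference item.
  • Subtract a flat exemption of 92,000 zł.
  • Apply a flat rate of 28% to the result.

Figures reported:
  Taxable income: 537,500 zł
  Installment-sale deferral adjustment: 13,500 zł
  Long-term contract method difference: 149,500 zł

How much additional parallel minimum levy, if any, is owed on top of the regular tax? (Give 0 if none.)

62,525 zł

Regular tax:
  343,000 zł × 15% = 51,450 zł
  194,500 zł × 29% = 56,405 zł
  → 107,855 zł

Parallel minimum levy:
  Adjusted income: 537,500 zł + 13,500 zł + 149,500 zł = 700,500 zł
  Less exemption 92,000 zł → base 608,500 zł
  608,500 zł × 28% = 170,380 zł

Excess of parallel minimum levy over regular tax: 170,380 zł − 107,855 zł = 62,525 zł.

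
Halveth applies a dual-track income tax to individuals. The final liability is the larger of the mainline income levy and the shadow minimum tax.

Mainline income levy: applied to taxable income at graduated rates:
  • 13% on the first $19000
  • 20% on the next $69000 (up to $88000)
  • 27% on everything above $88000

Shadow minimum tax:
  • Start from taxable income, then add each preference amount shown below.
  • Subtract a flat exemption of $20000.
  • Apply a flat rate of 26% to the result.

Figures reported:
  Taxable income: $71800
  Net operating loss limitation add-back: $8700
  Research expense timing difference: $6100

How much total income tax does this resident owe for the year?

Shadow minimum tax:
  Adjusted income: $71800 + $8700 + $6100 = $86600
  Less exemption $20000 → base $66600
  $66600 × 26% = $17316

Mainline income levy:
  $19000 × 13% = $2470
  $52800 × 20% = $10560
  → $13030

$17316 > $13030, so the shadow minimum tax is the binding amount.

$17316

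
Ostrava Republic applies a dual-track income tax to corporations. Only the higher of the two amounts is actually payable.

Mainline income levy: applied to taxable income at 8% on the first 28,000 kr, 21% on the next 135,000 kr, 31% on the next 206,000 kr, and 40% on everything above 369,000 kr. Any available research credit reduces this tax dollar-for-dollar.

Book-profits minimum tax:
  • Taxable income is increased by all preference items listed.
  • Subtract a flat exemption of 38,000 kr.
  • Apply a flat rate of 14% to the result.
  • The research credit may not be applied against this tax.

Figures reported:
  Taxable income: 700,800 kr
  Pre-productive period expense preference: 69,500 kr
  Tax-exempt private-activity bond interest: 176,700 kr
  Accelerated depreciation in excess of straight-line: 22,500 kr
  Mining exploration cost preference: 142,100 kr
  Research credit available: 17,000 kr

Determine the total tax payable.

210,170 kr

Book-profits minimum tax:
  Adjusted income: 700,800 kr + 69,500 kr + 176,700 kr + 22,500 kr + 142,100 kr = 1,111,600 kr
  Less exemption 38,000 kr → base 1,073,600 kr
  1,073,600 kr × 14% = 150,304 kr

Mainline income levy:
  28,000 kr × 8% = 2,240 kr
  135,000 kr × 21% = 28,350 kr
  206,000 kr × 31% = 63,860 kr
  331,800 kr × 40% = 132,720 kr
  → 227,170 kr
  Less research credit 17,000 kr → 210,170 kr

210,170 kr > 150,304 kr, so the mainline income levy governs.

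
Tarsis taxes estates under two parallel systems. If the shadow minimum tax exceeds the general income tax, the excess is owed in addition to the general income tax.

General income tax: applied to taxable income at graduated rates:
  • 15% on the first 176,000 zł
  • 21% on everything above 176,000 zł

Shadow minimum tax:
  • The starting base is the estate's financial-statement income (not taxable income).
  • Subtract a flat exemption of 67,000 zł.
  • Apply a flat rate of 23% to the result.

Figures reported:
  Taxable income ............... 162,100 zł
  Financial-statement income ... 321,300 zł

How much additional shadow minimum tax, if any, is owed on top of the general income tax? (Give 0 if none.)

General income tax:
  162,100 zł × 15% = 24,315 zł

Shadow minimum tax:
  Base (financial-statement income): 321,300 zł
  Less exemption 67,000 zł → base 254,300 zł
  254,300 zł × 23% = 58,489 zł

Excess of shadow minimum tax over general income tax: 58,489 zł − 24,315 zł = 34,174 zł.

34,174 zł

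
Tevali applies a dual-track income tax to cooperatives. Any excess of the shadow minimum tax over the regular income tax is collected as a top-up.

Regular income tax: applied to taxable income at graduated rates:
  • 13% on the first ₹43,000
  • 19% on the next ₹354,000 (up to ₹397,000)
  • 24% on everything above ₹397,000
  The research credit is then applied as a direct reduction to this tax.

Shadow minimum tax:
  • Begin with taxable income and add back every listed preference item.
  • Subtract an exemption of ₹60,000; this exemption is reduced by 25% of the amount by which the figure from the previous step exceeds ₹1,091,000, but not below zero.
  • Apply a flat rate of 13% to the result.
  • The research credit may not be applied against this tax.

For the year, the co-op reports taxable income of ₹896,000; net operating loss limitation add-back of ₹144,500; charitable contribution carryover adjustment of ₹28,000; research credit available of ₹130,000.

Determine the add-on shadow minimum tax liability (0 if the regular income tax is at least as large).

₹68,495

Regular income tax:
  ₹43,000 × 13% = ₹5,590
  ₹354,000 × 19% = ₹67,260
  ₹499,000 × 24% = ₹119,760
  → ₹192,610
  Less research credit ₹130,000 → ₹62,610

Shadow minimum tax:
  Adjusted income: ₹896,000 + ₹144,500 + ₹28,000 = ₹1,068,500
  Exemption: ₹1,068,500 ≤ ₹1,091,000, so full ₹60,000 applies
  Base: ₹1,068,500 − ₹60,000 = ₹1,008,500
  ₹1,008,500 × 13% = ₹131,105

Excess of shadow minimum tax over regular income tax: ₹131,105 − ₹62,610 = ₹68,495.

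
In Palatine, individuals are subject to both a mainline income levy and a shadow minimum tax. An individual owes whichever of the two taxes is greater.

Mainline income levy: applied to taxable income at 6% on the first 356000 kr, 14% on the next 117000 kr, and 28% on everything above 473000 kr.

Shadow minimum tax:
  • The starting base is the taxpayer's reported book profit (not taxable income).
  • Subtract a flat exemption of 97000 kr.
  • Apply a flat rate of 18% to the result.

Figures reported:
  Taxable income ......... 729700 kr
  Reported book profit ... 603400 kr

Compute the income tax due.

Mainline income levy:
  356000 kr × 6% = 21360 kr
  117000 kr × 14% = 16380 kr
  256700 kr × 28% = 71876 kr
  → 109616 kr

Shadow minimum tax:
  Base (reported book profit): 603400 kr
  Less exemption 97000 kr → base 506400 kr
  506400 kr × 18% = 91152 kr

109616 kr > 91152 kr, so the mainline income levy governs.

109616 kr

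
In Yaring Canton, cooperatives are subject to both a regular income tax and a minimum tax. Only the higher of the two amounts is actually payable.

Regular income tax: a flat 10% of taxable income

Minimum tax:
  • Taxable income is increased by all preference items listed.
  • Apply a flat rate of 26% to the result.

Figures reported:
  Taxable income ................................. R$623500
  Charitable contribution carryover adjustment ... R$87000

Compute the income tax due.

Regular income tax:
  R$623500 × 10% = R$62350

Minimum tax:
  Adjusted income: R$623500 + R$87000 = R$710500
  R$710500 × 26% = R$184730

R$184730 > R$62350, so the minimum tax is the binding amount.

R$184730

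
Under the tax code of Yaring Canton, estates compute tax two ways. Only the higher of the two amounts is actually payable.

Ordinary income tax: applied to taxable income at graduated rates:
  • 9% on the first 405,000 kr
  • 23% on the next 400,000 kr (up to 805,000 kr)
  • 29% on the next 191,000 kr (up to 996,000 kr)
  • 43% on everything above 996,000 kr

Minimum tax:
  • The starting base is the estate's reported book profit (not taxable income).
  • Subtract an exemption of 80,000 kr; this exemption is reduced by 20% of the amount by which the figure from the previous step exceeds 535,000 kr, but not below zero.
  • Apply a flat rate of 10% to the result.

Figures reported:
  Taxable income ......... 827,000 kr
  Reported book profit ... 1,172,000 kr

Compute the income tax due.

Minimum tax:
  Base (reported book profit): 1,172,000 kr
  Exemption: 20% × (1,172,000 kr − 535,000 kr) = 127,400 kr ≥ 80,000 kr, so the exemption is fully phased out
  Base: 1,172,000 kr − 0 kr = 1,172,000 kr
  1,172,000 kr × 10% = 117,200 kr

Ordinary income tax:
  405,000 kr × 9% = 36,450 kr
  400,000 kr × 23% = 92,000 kr
  22,000 kr × 29% = 6,380 kr
  → 134,830 kr

134,830 kr > 117,200 kr, so the ordinary income tax governs.

134,830 kr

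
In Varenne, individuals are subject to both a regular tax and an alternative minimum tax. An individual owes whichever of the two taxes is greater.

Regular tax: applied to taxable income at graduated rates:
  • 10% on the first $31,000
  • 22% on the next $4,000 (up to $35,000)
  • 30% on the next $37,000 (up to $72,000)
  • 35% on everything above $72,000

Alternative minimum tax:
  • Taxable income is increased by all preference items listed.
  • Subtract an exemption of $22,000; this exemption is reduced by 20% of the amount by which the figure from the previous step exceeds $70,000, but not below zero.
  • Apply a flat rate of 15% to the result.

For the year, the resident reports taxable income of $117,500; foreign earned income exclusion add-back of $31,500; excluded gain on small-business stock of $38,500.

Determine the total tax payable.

$31,005

Regular tax:
  $31,000 × 10% = $3,100
  $4,000 × 22% = $880
  $37,000 × 30% = $11,100
  $45,500 × 35% = $15,925
  → $31,005

Alternative minimum tax:
  Adjusted income: $117,500 + $31,500 + $38,500 = $187,500
  Exemption: 20% × ($187,500 − $70,000) = $23,500 ≥ $22,000, so the exemption is fully phased out
  Base: $187,500 − $0 = $187,500
  $187,500 × 15% = $28,125

$31,005 > $28,125, so the regular tax governs.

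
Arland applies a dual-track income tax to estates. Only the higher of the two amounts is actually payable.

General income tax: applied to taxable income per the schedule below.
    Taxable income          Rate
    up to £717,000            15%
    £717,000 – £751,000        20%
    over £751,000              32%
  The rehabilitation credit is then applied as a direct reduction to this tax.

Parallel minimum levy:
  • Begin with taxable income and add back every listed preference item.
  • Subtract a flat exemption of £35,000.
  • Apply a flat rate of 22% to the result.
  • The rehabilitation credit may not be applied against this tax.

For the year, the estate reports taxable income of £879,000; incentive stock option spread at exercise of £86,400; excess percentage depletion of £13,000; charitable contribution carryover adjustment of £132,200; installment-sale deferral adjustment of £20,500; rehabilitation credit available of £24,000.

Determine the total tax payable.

£241,142

Parallel minimum levy:
  Adjusted income: £879,000 + £86,400 + £13,000 + £132,200 + £20,500 = £1,131,100
  Less exemption £35,000 → base £1,096,100
  £1,096,100 × 22% = £241,142

General income tax:
  £717,000 × 15% = £107,550
  £34,000 × 20% = £6,800
  £128,000 × 32% = £40,960
  → £155,310
  Less rehabilitation credit £24,000 → £131,310

£241,142 > £131,310, so the parallel minimum levy is the binding amount.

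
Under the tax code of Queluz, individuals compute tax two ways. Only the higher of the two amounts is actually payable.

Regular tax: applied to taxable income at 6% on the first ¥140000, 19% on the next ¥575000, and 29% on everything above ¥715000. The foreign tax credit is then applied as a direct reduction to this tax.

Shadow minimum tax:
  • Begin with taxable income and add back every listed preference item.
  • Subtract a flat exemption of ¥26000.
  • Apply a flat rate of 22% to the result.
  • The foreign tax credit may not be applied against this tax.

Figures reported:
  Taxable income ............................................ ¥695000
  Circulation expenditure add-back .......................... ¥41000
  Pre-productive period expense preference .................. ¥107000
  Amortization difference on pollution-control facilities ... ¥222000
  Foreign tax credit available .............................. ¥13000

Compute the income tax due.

Regular tax:
  ¥140000 × 6% = ¥8400
  ¥555000 × 19% = ¥105450
  → ¥113850
  Less foreign tax credit ¥13000 → ¥100850

Shadow minimum tax:
  Adjusted income: ¥695000 + ¥41000 + ¥107000 + ¥222000 = ¥1065000
  Less exemption ¥26000 → base ¥1039000
  ¥1039000 × 22% = ¥228580

¥228580 > ¥100850, so the shadow minimum tax is the binding amount.

¥228580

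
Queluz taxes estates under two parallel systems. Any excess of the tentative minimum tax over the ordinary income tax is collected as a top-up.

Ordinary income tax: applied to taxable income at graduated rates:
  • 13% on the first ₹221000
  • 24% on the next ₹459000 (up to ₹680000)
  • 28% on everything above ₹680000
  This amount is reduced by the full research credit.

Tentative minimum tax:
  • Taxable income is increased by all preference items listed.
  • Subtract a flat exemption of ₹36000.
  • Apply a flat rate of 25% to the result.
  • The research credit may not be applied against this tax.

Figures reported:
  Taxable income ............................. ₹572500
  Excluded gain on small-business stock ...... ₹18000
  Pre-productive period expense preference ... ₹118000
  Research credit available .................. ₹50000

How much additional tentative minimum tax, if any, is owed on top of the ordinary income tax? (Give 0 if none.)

Ordinary income tax:
  ₹221000 × 13% = ₹28730
  ₹351500 × 24% = ₹84360
  → ₹113090
  Less research credit ₹50000 → ₹63090

Tentative minimum tax:
  Adjusted income: ₹572500 + ₹18000 + ₹118000 = ₹708500
  Less exemption ₹36000 → base ₹672500
  ₹672500 × 25% = ₹168125

Excess of tentative minimum tax over ordinary income tax: ₹168125 − ₹63090 = ₹105035.

₹105035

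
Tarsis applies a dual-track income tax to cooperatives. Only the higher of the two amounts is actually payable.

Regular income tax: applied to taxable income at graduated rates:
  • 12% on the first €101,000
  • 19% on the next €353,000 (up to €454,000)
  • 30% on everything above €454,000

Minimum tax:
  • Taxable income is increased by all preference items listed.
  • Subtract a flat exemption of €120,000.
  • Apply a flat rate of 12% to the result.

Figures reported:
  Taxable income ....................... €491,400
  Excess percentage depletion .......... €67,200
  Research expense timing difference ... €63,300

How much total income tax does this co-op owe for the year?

€90,410

Minimum tax:
  Adjusted income: €491,400 + €67,200 + €63,300 = €621,900
  Less exemption €120,000 → base €501,900
  €501,900 × 12% = €60,228

Regular income tax:
  €101,000 × 12% = €12,120
  €353,000 × 19% = €67,070
  €37,400 × 30% = €11,220
  → €90,410

€90,410 > €60,228, so the regular income tax governs.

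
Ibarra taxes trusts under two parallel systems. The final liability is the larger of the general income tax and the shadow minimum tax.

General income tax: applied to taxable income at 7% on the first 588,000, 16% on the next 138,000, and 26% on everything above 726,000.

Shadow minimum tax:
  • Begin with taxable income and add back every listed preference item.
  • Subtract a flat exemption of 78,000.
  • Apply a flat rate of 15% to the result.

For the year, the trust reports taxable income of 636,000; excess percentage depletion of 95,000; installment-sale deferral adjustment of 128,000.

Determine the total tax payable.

General income tax:
  588,000 × 7% = 41,160
  48,000 × 16% = 7,680
  → 48,840

Shadow minimum tax:
  Adjusted income: 636,000 + 95,000 + 128,000 = 859,000
  Less exemption 78,000 → base 781,000
  781,000 × 15% = 117,150

117,150 > 48,840, so the shadow minimum tax is the binding amount.

117,150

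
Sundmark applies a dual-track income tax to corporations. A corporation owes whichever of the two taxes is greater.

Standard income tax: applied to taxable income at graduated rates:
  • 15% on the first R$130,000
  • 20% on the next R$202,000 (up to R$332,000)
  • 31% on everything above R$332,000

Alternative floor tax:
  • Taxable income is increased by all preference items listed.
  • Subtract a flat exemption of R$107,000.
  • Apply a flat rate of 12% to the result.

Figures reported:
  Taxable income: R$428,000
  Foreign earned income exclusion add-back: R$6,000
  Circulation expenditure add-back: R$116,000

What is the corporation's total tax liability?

R$89,660

Standard income tax:
  R$130,000 × 15% = R$19,500
  R$202,000 × 20% = R$40,400
  R$96,000 × 31% = R$29,760
  → R$89,660

Alternative floor tax:
  Adjusted income: R$428,000 + R$6,000 + R$116,000 = R$550,000
  Less exemption R$107,000 → base R$443,000
  R$443,000 × 12% = R$53,160

R$89,660 > R$53,160, so the standard income tax governs.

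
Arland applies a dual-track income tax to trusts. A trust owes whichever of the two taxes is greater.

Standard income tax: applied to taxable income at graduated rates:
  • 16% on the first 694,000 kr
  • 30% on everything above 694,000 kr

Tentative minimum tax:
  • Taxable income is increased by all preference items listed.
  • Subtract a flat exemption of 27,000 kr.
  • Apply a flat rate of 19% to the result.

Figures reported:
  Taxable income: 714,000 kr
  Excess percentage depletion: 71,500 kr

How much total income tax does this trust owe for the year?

144,115 kr

Standard income tax:
  694,000 kr × 16% = 111,040 kr
  20,000 kr × 30% = 6,000 kr
  → 117,040 kr

Tentative minimum tax:
  Adjusted income: 714,000 kr + 71,500 kr = 785,500 kr
  Less exemption 27,000 kr → base 758,500 kr
  758,500 kr × 19% = 144,115 kr

144,115 kr > 117,040 kr, so the tentative minimum tax is the binding amount.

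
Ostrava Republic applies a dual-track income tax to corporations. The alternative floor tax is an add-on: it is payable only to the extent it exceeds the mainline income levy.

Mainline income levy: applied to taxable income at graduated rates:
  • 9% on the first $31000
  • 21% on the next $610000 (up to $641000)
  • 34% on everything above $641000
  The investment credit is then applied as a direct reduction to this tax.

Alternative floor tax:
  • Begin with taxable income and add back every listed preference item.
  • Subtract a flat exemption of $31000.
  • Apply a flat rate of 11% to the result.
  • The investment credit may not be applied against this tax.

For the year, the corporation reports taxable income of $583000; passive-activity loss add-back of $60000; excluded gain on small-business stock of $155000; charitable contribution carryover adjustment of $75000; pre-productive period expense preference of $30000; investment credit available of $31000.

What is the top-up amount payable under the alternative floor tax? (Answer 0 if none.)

$8210

Alternative floor tax:
  Adjusted income: $583000 + $60000 + $155000 + $75000 + $30000 = $903000
  Less exemption $31000 → base $872000
  $872000 × 11% = $95920

Mainline income levy:
  $31000 × 9% = $2790
  $552000 × 21% = $115920
  → $118710
  Less investment credit $31000 → $87710

Excess of alternative floor tax over mainline income levy: $95920 − $87710 = $8210.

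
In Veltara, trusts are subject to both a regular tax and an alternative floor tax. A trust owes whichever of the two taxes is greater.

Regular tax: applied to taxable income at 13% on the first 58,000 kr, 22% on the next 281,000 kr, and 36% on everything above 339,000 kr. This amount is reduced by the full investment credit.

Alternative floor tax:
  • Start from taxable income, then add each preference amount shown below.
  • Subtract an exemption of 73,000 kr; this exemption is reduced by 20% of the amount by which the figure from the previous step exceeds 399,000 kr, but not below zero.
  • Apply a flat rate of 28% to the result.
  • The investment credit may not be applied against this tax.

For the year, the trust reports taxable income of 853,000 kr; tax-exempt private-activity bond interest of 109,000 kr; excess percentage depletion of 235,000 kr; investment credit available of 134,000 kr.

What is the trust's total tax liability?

335,160 kr

Regular tax:
  58,000 kr × 13% = 7,540 kr
  281,000 kr × 22% = 61,820 kr
  514,000 kr × 36% = 185,040 kr
  → 254,400 kr
  Less investment credit 134,000 kr → 120,400 kr

Alternative floor tax:
  Adjusted income: 853,000 kr + 109,000 kr + 235,000 kr = 1,197,000 kr
  Exemption: 20% × (1,197,000 kr − 399,000 kr) = 159,600 kr ≥ 73,000 kr, so the exemption is fully phased out
  Base: 1,197,000 kr − 0 kr = 1,197,000 kr
  1,197,000 kr × 28% = 335,160 kr

335,160 kr > 120,400 kr, so the alternative floor tax is the binding amount.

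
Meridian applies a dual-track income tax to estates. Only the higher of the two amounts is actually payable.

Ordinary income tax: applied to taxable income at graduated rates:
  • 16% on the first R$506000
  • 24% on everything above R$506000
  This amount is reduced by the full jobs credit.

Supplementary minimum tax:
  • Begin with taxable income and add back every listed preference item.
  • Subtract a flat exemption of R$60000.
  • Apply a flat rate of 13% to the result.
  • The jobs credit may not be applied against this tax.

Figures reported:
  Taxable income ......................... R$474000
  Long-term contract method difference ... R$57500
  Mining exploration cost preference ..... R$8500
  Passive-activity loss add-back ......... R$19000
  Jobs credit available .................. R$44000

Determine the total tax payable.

Ordinary income tax:
  R$474000 × 16% = R$75840
  Less jobs credit R$44000 → R$31840

Supplementary minimum tax:
  Adjusted income: R$474000 + R$57500 + R$8500 + R$19000 = R$559000
  Less exemption R$60000 → base R$499000
  R$499000 × 13% = R$64870

R$64870 > R$31840, so the supplementary minimum tax is the binding amount.

R$64870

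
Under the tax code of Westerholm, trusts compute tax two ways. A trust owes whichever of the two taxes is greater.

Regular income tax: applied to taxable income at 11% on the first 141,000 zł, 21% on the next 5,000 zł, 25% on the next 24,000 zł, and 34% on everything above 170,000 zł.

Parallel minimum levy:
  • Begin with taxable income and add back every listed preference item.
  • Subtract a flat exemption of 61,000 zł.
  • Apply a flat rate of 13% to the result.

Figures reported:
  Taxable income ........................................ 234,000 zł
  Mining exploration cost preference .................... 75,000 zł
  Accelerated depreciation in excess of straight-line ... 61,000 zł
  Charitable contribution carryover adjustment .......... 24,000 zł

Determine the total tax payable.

Regular income tax:
  141,000 zł × 11% = 15,510 zł
  5,000 zł × 21% = 1,050 zł
  24,000 zł × 25% = 6,000 zł
  64,000 zł × 34% = 21,760 zł
  → 44,320 zł

Parallel minimum levy:
  Adjusted income: 234,000 zł + 75,000 zł + 61,000 zł + 24,000 zł = 394,000 zł
  Less exemption 61,000 zł → base 333,000 zł
  333,000 zł × 13% = 43,290 zł

44,320 zł > 43,290 zł, so the regular income tax governs.

44,320 zł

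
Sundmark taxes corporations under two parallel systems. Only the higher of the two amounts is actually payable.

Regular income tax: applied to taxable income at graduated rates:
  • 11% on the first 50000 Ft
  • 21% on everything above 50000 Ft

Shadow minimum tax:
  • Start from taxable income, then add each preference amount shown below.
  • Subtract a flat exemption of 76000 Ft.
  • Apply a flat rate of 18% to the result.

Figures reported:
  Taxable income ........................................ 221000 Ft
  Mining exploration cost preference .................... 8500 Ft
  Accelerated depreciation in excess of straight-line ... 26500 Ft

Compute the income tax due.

Regular income tax:
  50000 Ft × 11% = 5500 Ft
  171000 Ft × 21% = 35910 Ft
  → 41410 Ft

Shadow minimum tax:
  Adjusted income: 221000 Ft + 8500 Ft + 26500 Ft = 256000 Ft
  Less exemption 76000 Ft → base 180000 Ft
  180000 Ft × 18% = 32400 Ft

41410 Ft > 32400 Ft, so the regular income tax governs.

41410 Ft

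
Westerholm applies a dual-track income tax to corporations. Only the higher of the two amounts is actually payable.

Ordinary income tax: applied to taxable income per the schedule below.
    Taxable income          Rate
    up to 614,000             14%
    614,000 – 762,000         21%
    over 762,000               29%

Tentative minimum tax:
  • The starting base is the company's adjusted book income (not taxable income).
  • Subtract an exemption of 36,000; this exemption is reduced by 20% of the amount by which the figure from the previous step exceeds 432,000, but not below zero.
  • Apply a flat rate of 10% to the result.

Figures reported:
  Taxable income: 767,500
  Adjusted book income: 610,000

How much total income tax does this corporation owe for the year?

118,635

Ordinary income tax:
  614,000 × 14% = 85,960
  148,000 × 21% = 31,080
  5,500 × 29% = 1,595
  → 118,635

Tentative minimum tax:
  Base (adjusted book income): 610,000
  Exemption: 36,000 − 20% × (610,000 − 432,000) = 36,000 − 35,600 = 400
  Base: 610,000 − 400 = 609,600
  609,600 × 10% = 60,960

118,635 > 60,960, so the ordinary income tax governs.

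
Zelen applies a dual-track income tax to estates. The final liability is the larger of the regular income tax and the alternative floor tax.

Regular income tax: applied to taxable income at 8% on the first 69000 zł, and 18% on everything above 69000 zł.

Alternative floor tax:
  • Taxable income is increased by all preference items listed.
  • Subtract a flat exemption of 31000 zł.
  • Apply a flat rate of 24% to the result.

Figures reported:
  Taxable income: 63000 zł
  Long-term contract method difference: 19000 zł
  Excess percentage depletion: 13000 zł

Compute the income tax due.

Alternative floor tax:
  Adjusted income: 63000 zł + 19000 zł + 13000 zł = 95000 zł
  Less exemption 31000 zł → base 64000 zł
  64000 zł × 24% = 15360 zł

Regular income tax:
  63000 zł × 8% = 5040 zł

15360 zł > 5040 zł, so the alternative floor tax is the binding amount.

15360 zł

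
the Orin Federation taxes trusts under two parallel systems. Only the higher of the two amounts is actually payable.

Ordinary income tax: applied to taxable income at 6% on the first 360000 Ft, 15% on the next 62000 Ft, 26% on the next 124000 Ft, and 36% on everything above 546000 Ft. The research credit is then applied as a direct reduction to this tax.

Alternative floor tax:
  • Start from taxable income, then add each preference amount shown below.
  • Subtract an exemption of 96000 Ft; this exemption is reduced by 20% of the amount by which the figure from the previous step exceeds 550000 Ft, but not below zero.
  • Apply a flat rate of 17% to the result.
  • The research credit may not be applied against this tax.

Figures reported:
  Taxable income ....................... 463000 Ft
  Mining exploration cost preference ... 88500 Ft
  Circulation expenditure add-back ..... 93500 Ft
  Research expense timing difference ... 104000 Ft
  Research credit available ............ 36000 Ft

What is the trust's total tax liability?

117776 Ft

Alternative floor tax:
  Adjusted income: 463000 Ft + 88500 Ft + 93500 Ft + 104000 Ft = 749000 Ft
  Exemption: 96000 Ft − 20% × (749000 Ft − 550000 Ft) = 96000 Ft − 39800 Ft = 56200 Ft
  Base: 749000 Ft − 56200 Ft = 692800 Ft
  692800 Ft × 17% = 117776 Ft

Ordinary income tax:
  360000 Ft × 6% = 21600 Ft
  62000 Ft × 15% = 9300 Ft
  41000 Ft × 26% = 10660 Ft
  → 41560 Ft
  Less research credit 36000 Ft → 5560 Ft

117776 Ft > 5560 Ft, so the alternative floor tax is the binding amount.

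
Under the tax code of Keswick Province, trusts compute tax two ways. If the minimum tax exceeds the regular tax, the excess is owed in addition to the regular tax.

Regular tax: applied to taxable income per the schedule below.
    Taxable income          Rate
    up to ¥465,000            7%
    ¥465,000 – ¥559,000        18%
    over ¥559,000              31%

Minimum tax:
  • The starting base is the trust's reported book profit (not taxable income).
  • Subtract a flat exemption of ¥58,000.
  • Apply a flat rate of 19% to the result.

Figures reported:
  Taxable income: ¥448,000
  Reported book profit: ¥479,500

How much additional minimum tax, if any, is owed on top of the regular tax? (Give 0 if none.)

Minimum tax:
  Base (reported book profit): ¥479,500
  Less exemption ¥58,000 → base ¥421,500
  ¥421,500 × 19% = ¥80,085

Regular tax:
  ¥448,000 × 7% = ¥31,360

Excess of minimum tax over regular tax: ¥80,085 − ¥31,360 = ¥48,725.

¥48,725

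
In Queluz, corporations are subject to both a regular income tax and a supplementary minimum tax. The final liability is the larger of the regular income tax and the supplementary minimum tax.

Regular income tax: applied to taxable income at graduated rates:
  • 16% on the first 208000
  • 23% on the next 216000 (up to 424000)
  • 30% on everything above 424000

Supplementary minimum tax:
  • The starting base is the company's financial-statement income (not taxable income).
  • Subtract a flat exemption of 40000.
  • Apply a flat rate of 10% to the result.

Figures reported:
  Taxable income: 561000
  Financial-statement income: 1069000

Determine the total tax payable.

Regular income tax:
  208000 × 16% = 33280
  216000 × 23% = 49680
  137000 × 30% = 41100
  → 124060

Supplementary minimum tax:
  Base (financial-statement income): 1069000
  Less exemption 40000 → base 1029000
  1029000 × 10% = 102900

124060 > 102900, so the regular income tax governs.

124060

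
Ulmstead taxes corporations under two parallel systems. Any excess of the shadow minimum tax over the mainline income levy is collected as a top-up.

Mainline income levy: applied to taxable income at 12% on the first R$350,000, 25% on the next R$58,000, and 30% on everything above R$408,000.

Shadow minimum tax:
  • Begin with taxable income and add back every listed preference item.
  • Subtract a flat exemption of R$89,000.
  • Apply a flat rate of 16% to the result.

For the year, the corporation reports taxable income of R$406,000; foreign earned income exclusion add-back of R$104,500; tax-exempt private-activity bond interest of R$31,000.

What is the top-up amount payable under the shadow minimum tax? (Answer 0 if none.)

Mainline income levy:
  R$350,000 × 12% = R$42,000
  R$56,000 × 25% = R$14,000
  → R$56,000

Shadow minimum tax:
  Adjusted income: R$406,000 + R$104,500 + R$31,000 = R$541,500
  Less exemption R$89,000 → base R$452,500
  R$452,500 × 16% = R$72,400

Excess of shadow minimum tax over mainline income levy: R$72,400 − R$56,000 = R$16,400.

R$16,400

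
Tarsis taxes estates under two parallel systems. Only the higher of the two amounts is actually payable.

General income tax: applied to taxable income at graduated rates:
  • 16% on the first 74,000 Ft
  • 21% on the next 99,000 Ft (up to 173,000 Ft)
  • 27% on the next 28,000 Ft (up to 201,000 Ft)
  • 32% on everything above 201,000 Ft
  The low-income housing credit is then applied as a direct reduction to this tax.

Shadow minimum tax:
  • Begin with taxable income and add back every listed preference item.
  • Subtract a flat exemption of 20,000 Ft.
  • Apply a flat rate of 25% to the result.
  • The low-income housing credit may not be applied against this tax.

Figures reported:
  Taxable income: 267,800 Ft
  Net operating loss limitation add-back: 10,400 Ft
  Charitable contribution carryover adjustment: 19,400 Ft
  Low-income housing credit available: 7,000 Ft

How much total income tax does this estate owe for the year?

69,400 Ft

General income tax:
  74,000 Ft × 16% = 11,840 Ft
  99,000 Ft × 21% = 20,790 Ft
  28,000 Ft × 27% = 7,560 Ft
  66,800 Ft × 32% = 21,376 Ft
  → 61,566 Ft
  Less low-income housing credit 7,000 Ft → 54,566 Ft

Shadow minimum tax:
  Adjusted income: 267,800 Ft + 10,400 Ft + 19,400 Ft = 297,600 Ft
  Less exemption 20,000 Ft → base 277,600 Ft
  277,600 Ft × 25% = 69,400 Ft

69,400 Ft > 54,566 Ft, so the shadow minimum tax is the binding amount.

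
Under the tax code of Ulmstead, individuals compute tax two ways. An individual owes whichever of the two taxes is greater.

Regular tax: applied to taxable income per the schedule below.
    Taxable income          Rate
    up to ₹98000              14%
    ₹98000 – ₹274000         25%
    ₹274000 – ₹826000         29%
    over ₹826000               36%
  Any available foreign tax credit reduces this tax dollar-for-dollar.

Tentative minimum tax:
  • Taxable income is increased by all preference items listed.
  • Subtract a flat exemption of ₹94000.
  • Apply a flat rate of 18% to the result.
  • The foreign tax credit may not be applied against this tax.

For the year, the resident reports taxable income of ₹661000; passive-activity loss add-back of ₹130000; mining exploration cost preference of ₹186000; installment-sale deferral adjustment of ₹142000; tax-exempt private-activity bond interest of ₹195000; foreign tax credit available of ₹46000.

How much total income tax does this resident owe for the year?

₹219600

Regular tax:
  ₹98000 × 14% = ₹13720
  ₹176000 × 25% = ₹44000
  ₹387000 × 29% = ₹112230
  → ₹169950
  Less foreign tax credit ₹46000 → ₹123950

Tentative minimum tax:
  Adjusted income: ₹661000 + ₹130000 + ₹186000 + ₹142000 + ₹195000 = ₹1314000
  Less exemption ₹94000 → base ₹1220000
  ₹1220000 × 18% = ₹219600

₹219600 > ₹123950, so the tentative minimum tax is the binding amount.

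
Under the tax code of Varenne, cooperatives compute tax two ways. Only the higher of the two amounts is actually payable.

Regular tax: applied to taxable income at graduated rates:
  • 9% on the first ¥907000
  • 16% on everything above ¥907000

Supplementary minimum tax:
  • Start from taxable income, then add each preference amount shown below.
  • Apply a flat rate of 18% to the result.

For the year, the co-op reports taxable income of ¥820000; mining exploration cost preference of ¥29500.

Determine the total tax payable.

¥152910

Regular tax:
  ¥820000 × 9% = ¥73800

Supplementary minimum tax:
  Adjusted income: ¥820000 + ¥29500 = ¥849500
  ¥849500 × 18% = ¥152910

¥152910 > ¥73800, so the supplementary minimum tax is the binding amount.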